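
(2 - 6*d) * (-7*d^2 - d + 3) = 42*d^3 - 8*d^2 - 20*d + 6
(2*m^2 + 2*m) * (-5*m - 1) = -10*m^3 - 12*m^2 - 2*m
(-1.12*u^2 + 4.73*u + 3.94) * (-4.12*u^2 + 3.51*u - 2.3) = 4.6144*u^4 - 23.4188*u^3 + 2.9455*u^2 + 2.9504*u - 9.062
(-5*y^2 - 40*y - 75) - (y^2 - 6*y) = -6*y^2 - 34*y - 75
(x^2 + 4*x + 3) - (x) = x^2 + 3*x + 3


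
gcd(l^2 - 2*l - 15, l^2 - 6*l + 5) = l - 5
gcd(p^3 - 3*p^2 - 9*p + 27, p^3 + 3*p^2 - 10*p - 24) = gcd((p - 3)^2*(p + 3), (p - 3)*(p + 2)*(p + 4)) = p - 3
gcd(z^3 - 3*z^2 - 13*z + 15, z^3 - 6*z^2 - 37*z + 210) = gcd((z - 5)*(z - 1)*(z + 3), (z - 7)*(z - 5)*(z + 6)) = z - 5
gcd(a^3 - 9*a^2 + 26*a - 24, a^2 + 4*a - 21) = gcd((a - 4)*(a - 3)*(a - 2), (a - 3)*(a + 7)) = a - 3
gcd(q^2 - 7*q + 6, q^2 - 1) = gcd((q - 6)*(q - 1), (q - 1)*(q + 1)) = q - 1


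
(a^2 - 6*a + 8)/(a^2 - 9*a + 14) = (a - 4)/(a - 7)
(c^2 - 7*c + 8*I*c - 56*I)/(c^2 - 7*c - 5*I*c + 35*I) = (c + 8*I)/(c - 5*I)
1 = 1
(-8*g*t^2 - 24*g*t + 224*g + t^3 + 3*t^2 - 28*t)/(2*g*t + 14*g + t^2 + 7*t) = (-8*g*t + 32*g + t^2 - 4*t)/(2*g + t)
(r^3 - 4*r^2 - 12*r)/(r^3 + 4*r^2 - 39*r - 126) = r*(r + 2)/(r^2 + 10*r + 21)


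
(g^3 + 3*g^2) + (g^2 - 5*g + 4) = g^3 + 4*g^2 - 5*g + 4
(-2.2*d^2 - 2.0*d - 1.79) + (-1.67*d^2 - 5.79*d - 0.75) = -3.87*d^2 - 7.79*d - 2.54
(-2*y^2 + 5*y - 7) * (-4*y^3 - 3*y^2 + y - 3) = 8*y^5 - 14*y^4 + 11*y^3 + 32*y^2 - 22*y + 21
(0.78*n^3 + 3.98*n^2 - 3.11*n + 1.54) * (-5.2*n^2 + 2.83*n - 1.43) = -4.056*n^5 - 18.4886*n^4 + 26.32*n^3 - 22.5007*n^2 + 8.8055*n - 2.2022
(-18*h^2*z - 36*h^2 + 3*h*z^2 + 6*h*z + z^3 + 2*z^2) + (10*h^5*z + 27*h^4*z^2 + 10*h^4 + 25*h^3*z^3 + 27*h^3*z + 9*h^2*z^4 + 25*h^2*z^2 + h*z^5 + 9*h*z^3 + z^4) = 10*h^5*z + 27*h^4*z^2 + 10*h^4 + 25*h^3*z^3 + 27*h^3*z + 9*h^2*z^4 + 25*h^2*z^2 - 18*h^2*z - 36*h^2 + h*z^5 + 9*h*z^3 + 3*h*z^2 + 6*h*z + z^4 + z^3 + 2*z^2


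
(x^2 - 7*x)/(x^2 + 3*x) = (x - 7)/(x + 3)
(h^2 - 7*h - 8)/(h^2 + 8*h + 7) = (h - 8)/(h + 7)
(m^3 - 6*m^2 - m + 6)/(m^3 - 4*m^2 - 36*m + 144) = (m^2 - 1)/(m^2 + 2*m - 24)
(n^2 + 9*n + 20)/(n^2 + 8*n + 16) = (n + 5)/(n + 4)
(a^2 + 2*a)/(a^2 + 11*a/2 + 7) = 2*a/(2*a + 7)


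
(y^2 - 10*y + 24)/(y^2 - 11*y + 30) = (y - 4)/(y - 5)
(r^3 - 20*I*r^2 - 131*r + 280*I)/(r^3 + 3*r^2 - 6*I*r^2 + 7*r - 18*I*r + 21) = (r^2 - 13*I*r - 40)/(r^2 + r*(3 + I) + 3*I)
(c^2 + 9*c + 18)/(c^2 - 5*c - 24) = (c + 6)/(c - 8)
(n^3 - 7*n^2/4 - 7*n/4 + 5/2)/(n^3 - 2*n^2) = (4*n^2 + n - 5)/(4*n^2)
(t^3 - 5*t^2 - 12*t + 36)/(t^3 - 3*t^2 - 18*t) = (t - 2)/t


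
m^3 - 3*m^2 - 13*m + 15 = (m - 5)*(m - 1)*(m + 3)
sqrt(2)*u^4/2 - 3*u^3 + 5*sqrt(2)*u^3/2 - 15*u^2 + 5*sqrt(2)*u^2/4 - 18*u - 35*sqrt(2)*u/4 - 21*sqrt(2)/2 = (u + 3)*(u - 7*sqrt(2)/2)*(u + sqrt(2)/2)*(sqrt(2)*u/2 + sqrt(2))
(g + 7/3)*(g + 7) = g^2 + 28*g/3 + 49/3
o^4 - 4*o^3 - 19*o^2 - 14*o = o*(o - 7)*(o + 1)*(o + 2)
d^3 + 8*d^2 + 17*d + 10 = (d + 1)*(d + 2)*(d + 5)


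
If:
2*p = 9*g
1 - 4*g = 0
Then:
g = 1/4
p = 9/8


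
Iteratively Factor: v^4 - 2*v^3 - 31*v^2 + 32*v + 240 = (v + 4)*(v^3 - 6*v^2 - 7*v + 60) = (v - 4)*(v + 4)*(v^2 - 2*v - 15) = (v - 4)*(v + 3)*(v + 4)*(v - 5)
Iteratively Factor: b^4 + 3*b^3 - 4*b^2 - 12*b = (b + 2)*(b^3 + b^2 - 6*b) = (b - 2)*(b + 2)*(b^2 + 3*b) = b*(b - 2)*(b + 2)*(b + 3)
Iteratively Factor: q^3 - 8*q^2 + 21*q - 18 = (q - 3)*(q^2 - 5*q + 6) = (q - 3)^2*(q - 2)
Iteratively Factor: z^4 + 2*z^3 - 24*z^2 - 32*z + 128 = (z - 4)*(z^3 + 6*z^2 - 32) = (z - 4)*(z + 4)*(z^2 + 2*z - 8) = (z - 4)*(z + 4)^2*(z - 2)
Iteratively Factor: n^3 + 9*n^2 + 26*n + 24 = (n + 3)*(n^2 + 6*n + 8) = (n + 3)*(n + 4)*(n + 2)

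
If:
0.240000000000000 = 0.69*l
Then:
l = 0.35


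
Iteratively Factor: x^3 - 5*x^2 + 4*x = (x - 4)*(x^2 - x) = (x - 4)*(x - 1)*(x)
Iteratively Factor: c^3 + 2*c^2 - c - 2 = (c - 1)*(c^2 + 3*c + 2) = (c - 1)*(c + 2)*(c + 1)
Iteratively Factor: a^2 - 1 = (a - 1)*(a + 1)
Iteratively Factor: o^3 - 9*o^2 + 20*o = (o - 4)*(o^2 - 5*o) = o*(o - 4)*(o - 5)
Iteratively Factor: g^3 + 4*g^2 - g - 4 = (g + 4)*(g^2 - 1) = (g + 1)*(g + 4)*(g - 1)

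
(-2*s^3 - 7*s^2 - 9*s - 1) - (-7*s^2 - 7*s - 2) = -2*s^3 - 2*s + 1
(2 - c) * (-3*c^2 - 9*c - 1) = 3*c^3 + 3*c^2 - 17*c - 2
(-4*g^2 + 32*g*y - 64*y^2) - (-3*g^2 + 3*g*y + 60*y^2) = -g^2 + 29*g*y - 124*y^2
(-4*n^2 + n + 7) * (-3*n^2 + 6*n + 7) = 12*n^4 - 27*n^3 - 43*n^2 + 49*n + 49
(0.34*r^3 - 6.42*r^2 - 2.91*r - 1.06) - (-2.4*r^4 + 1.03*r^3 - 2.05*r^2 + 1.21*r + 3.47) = 2.4*r^4 - 0.69*r^3 - 4.37*r^2 - 4.12*r - 4.53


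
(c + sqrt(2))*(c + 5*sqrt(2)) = c^2 + 6*sqrt(2)*c + 10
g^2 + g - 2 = (g - 1)*(g + 2)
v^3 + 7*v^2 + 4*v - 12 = (v - 1)*(v + 2)*(v + 6)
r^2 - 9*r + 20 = (r - 5)*(r - 4)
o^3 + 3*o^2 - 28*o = o*(o - 4)*(o + 7)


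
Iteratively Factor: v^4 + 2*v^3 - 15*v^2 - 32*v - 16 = (v + 1)*(v^3 + v^2 - 16*v - 16) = (v + 1)*(v + 4)*(v^2 - 3*v - 4) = (v - 4)*(v + 1)*(v + 4)*(v + 1)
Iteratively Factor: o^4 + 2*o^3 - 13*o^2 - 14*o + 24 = (o - 3)*(o^3 + 5*o^2 + 2*o - 8) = (o - 3)*(o + 2)*(o^2 + 3*o - 4) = (o - 3)*(o - 1)*(o + 2)*(o + 4)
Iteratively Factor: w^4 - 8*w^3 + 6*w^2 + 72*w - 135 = (w - 3)*(w^3 - 5*w^2 - 9*w + 45) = (w - 5)*(w - 3)*(w^2 - 9) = (w - 5)*(w - 3)^2*(w + 3)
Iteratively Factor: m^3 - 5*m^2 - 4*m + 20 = (m - 5)*(m^2 - 4) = (m - 5)*(m - 2)*(m + 2)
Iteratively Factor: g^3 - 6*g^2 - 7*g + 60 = (g + 3)*(g^2 - 9*g + 20) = (g - 4)*(g + 3)*(g - 5)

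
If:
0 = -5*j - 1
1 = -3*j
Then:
No Solution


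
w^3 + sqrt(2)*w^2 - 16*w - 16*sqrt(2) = (w - 4)*(w + 4)*(w + sqrt(2))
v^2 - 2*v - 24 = (v - 6)*(v + 4)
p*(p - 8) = p^2 - 8*p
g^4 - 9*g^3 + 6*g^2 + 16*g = g*(g - 8)*(g - 2)*(g + 1)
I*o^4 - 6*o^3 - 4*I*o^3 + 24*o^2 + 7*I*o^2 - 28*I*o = o*(o - 4)*(o + 7*I)*(I*o + 1)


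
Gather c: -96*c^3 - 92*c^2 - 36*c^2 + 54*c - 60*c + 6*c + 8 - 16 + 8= -96*c^3 - 128*c^2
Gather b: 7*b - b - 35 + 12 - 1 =6*b - 24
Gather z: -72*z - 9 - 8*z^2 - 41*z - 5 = -8*z^2 - 113*z - 14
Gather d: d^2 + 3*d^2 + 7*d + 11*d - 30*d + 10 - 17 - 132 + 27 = 4*d^2 - 12*d - 112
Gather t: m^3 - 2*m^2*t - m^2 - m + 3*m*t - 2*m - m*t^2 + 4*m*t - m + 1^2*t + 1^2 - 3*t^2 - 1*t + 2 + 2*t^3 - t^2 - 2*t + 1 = m^3 - m^2 - 4*m + 2*t^3 + t^2*(-m - 4) + t*(-2*m^2 + 7*m - 2) + 4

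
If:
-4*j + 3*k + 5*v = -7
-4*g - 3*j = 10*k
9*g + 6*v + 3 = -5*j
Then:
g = -544*v/381 - 497/381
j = 174*v/127 + 222/127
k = 61*v/381 - 1/381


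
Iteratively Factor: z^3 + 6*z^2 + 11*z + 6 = (z + 2)*(z^2 + 4*z + 3) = (z + 1)*(z + 2)*(z + 3)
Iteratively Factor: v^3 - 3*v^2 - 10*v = (v + 2)*(v^2 - 5*v) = v*(v + 2)*(v - 5)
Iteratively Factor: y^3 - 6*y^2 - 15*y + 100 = (y - 5)*(y^2 - y - 20) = (y - 5)^2*(y + 4)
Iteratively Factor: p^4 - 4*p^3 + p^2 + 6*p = (p - 3)*(p^3 - p^2 - 2*p) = (p - 3)*(p + 1)*(p^2 - 2*p) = p*(p - 3)*(p + 1)*(p - 2)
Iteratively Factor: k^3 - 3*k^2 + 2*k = (k - 2)*(k^2 - k) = (k - 2)*(k - 1)*(k)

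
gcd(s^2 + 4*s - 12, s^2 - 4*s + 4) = s - 2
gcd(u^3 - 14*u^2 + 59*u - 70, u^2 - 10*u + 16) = u - 2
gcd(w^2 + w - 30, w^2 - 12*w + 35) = w - 5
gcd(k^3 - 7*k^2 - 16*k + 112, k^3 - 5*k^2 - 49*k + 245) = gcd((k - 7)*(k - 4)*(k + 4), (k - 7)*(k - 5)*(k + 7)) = k - 7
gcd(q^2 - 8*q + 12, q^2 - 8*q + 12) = q^2 - 8*q + 12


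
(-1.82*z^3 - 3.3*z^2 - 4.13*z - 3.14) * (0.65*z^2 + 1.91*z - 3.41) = -1.183*z^5 - 5.6212*z^4 - 2.7813*z^3 + 1.3237*z^2 + 8.0859*z + 10.7074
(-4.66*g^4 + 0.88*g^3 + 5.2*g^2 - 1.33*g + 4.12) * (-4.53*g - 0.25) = 21.1098*g^5 - 2.8214*g^4 - 23.776*g^3 + 4.7249*g^2 - 18.3311*g - 1.03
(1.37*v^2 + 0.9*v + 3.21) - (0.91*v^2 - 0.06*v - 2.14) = 0.46*v^2 + 0.96*v + 5.35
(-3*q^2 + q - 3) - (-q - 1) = -3*q^2 + 2*q - 2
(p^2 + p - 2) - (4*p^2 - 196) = -3*p^2 + p + 194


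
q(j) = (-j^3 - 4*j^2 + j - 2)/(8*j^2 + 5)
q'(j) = -16*j*(-j^3 - 4*j^2 + j - 2)/(8*j^2 + 5)^2 + (-3*j^2 - 8*j + 1)/(8*j^2 + 5) = (-8*j^4 - 23*j^2 - 8*j + 5)/(64*j^4 + 80*j^2 + 25)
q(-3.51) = -0.11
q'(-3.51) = -0.14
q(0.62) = -0.39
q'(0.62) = -0.15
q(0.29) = -0.37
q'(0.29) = 0.02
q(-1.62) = -0.38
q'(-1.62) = -0.14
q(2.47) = -0.72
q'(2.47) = -0.16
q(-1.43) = -0.41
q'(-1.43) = -0.14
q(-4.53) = 0.03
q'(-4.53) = -0.13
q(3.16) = -0.83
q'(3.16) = -0.15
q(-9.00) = 0.60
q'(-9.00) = -0.13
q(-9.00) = 0.60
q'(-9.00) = -0.13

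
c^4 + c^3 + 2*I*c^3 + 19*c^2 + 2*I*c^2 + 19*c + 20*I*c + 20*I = (c + 1)*(c - 4*I)*(c + I)*(c + 5*I)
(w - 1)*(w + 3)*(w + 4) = w^3 + 6*w^2 + 5*w - 12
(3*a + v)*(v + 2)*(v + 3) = 3*a*v^2 + 15*a*v + 18*a + v^3 + 5*v^2 + 6*v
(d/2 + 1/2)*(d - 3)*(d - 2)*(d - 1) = d^4/2 - 5*d^3/2 + 5*d^2/2 + 5*d/2 - 3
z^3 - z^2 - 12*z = z*(z - 4)*(z + 3)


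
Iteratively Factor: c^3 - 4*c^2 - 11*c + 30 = (c - 5)*(c^2 + c - 6) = (c - 5)*(c + 3)*(c - 2)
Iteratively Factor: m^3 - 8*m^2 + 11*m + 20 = (m - 5)*(m^2 - 3*m - 4) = (m - 5)*(m + 1)*(m - 4)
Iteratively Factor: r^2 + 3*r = (r)*(r + 3)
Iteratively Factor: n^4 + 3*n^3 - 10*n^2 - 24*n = (n + 4)*(n^3 - n^2 - 6*n) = (n - 3)*(n + 4)*(n^2 + 2*n) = n*(n - 3)*(n + 4)*(n + 2)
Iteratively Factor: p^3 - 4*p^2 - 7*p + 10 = (p - 5)*(p^2 + p - 2) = (p - 5)*(p - 1)*(p + 2)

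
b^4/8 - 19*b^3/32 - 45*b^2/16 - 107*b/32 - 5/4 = (b/4 + 1/4)*(b/2 + 1/2)*(b - 8)*(b + 5/4)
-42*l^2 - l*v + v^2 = (-7*l + v)*(6*l + v)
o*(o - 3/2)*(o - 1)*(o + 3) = o^4 + o^3/2 - 6*o^2 + 9*o/2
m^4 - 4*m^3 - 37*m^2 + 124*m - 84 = (m - 7)*(m - 2)*(m - 1)*(m + 6)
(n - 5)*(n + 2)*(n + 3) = n^3 - 19*n - 30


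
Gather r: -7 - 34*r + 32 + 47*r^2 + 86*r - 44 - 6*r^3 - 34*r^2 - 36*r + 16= -6*r^3 + 13*r^2 + 16*r - 3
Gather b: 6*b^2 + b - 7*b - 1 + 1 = 6*b^2 - 6*b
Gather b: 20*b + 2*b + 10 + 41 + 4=22*b + 55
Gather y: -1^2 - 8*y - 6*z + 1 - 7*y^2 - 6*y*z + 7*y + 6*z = -7*y^2 + y*(-6*z - 1)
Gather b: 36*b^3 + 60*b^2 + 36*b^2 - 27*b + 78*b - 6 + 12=36*b^3 + 96*b^2 + 51*b + 6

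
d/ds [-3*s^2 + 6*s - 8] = 6 - 6*s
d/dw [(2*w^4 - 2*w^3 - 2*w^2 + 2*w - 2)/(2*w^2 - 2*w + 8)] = (2*w^5 - 4*w^4 + 18*w^3 - 12*w^2 - 6*w + 3)/(w^4 - 2*w^3 + 9*w^2 - 8*w + 16)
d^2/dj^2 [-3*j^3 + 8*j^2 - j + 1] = 16 - 18*j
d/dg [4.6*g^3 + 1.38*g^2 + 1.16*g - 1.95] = 13.8*g^2 + 2.76*g + 1.16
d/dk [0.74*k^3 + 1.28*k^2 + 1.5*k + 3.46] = 2.22*k^2 + 2.56*k + 1.5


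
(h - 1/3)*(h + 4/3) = h^2 + h - 4/9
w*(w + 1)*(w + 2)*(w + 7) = w^4 + 10*w^3 + 23*w^2 + 14*w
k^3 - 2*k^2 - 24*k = k*(k - 6)*(k + 4)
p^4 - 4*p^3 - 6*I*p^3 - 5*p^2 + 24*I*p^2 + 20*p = p*(p - 4)*(p - 5*I)*(p - I)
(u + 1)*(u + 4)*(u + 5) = u^3 + 10*u^2 + 29*u + 20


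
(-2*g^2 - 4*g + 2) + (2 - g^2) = -3*g^2 - 4*g + 4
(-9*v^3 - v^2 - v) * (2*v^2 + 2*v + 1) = -18*v^5 - 20*v^4 - 13*v^3 - 3*v^2 - v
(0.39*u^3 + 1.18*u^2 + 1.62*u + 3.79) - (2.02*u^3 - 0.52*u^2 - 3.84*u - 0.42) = -1.63*u^3 + 1.7*u^2 + 5.46*u + 4.21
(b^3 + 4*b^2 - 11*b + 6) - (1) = b^3 + 4*b^2 - 11*b + 5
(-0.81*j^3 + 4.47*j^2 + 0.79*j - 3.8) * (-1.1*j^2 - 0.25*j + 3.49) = 0.891*j^5 - 4.7145*j^4 - 4.8134*j^3 + 19.5828*j^2 + 3.7071*j - 13.262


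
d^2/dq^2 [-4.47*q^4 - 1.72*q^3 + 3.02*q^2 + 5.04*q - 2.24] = -53.64*q^2 - 10.32*q + 6.04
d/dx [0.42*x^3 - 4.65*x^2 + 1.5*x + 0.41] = 1.26*x^2 - 9.3*x + 1.5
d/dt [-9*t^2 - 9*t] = -18*t - 9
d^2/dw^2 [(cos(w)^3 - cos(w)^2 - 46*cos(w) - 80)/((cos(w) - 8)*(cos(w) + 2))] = -cos(w)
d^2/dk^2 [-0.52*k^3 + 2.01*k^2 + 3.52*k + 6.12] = 4.02 - 3.12*k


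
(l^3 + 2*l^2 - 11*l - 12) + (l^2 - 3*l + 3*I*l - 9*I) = l^3 + 3*l^2 - 14*l + 3*I*l - 12 - 9*I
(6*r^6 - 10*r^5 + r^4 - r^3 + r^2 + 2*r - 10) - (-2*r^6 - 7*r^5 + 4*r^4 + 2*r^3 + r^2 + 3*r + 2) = 8*r^6 - 3*r^5 - 3*r^4 - 3*r^3 - r - 12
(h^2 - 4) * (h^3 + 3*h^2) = h^5 + 3*h^4 - 4*h^3 - 12*h^2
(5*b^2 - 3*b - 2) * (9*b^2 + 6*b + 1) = 45*b^4 + 3*b^3 - 31*b^2 - 15*b - 2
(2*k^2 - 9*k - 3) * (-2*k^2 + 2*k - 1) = -4*k^4 + 22*k^3 - 14*k^2 + 3*k + 3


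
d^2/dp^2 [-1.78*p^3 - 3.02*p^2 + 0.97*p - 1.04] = -10.68*p - 6.04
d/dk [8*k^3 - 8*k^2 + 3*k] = 24*k^2 - 16*k + 3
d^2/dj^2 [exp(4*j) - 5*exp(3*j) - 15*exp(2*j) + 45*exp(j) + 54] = (16*exp(3*j) - 45*exp(2*j) - 60*exp(j) + 45)*exp(j)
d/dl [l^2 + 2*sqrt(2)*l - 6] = 2*l + 2*sqrt(2)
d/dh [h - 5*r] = 1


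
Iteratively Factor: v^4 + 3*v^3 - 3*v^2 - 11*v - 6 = (v + 1)*(v^3 + 2*v^2 - 5*v - 6) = (v - 2)*(v + 1)*(v^2 + 4*v + 3) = (v - 2)*(v + 1)^2*(v + 3)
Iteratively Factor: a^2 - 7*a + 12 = (a - 3)*(a - 4)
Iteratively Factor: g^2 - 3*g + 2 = (g - 1)*(g - 2)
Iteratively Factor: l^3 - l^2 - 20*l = (l + 4)*(l^2 - 5*l) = (l - 5)*(l + 4)*(l)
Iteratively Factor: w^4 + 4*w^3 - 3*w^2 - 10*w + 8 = (w - 1)*(w^3 + 5*w^2 + 2*w - 8) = (w - 1)*(w + 4)*(w^2 + w - 2) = (w - 1)*(w + 2)*(w + 4)*(w - 1)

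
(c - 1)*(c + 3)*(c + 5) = c^3 + 7*c^2 + 7*c - 15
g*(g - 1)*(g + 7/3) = g^3 + 4*g^2/3 - 7*g/3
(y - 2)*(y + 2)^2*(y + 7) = y^4 + 9*y^3 + 10*y^2 - 36*y - 56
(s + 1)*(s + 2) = s^2 + 3*s + 2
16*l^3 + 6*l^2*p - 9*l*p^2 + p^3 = (-8*l + p)*(-2*l + p)*(l + p)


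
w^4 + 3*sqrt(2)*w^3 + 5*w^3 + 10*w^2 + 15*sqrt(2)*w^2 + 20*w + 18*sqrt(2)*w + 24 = (w + 2)*(w + 3)*(w + sqrt(2))*(w + 2*sqrt(2))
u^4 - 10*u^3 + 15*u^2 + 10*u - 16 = (u - 8)*(u - 2)*(u - 1)*(u + 1)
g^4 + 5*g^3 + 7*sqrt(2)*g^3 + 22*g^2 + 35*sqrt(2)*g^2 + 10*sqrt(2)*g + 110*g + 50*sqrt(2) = (g + 5)*(g + sqrt(2))^2*(g + 5*sqrt(2))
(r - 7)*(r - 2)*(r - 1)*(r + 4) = r^4 - 6*r^3 - 17*r^2 + 78*r - 56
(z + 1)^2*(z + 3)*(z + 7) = z^4 + 12*z^3 + 42*z^2 + 52*z + 21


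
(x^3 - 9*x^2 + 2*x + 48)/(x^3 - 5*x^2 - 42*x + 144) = (x + 2)/(x + 6)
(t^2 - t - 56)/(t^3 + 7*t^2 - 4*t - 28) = (t - 8)/(t^2 - 4)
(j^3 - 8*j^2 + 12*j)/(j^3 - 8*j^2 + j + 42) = j*(j^2 - 8*j + 12)/(j^3 - 8*j^2 + j + 42)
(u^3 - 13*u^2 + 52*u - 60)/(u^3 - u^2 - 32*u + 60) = (u - 6)/(u + 6)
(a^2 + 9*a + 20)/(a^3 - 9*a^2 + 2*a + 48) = (a^2 + 9*a + 20)/(a^3 - 9*a^2 + 2*a + 48)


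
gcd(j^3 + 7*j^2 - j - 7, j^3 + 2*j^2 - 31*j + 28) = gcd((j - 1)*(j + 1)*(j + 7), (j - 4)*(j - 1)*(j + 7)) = j^2 + 6*j - 7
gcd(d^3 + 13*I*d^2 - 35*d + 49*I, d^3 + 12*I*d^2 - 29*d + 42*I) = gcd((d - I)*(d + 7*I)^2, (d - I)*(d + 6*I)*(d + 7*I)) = d^2 + 6*I*d + 7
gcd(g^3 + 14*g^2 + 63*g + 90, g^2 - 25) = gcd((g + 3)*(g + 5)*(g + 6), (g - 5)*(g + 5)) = g + 5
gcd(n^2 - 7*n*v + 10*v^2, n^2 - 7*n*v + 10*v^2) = n^2 - 7*n*v + 10*v^2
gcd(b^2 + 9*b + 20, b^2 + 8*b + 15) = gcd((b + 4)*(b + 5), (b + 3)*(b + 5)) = b + 5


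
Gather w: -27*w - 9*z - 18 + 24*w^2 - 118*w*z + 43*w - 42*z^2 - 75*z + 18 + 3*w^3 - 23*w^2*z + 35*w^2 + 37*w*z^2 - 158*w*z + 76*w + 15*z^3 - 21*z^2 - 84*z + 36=3*w^3 + w^2*(59 - 23*z) + w*(37*z^2 - 276*z + 92) + 15*z^3 - 63*z^2 - 168*z + 36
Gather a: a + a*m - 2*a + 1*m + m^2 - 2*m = a*(m - 1) + m^2 - m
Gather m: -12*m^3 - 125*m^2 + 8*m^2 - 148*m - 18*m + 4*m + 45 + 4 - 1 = -12*m^3 - 117*m^2 - 162*m + 48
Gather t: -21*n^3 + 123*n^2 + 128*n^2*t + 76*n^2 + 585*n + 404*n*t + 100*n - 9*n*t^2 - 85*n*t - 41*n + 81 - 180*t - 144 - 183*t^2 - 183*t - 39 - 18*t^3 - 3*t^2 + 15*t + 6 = -21*n^3 + 199*n^2 + 644*n - 18*t^3 + t^2*(-9*n - 186) + t*(128*n^2 + 319*n - 348) - 96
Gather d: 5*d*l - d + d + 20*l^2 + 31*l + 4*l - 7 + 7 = 5*d*l + 20*l^2 + 35*l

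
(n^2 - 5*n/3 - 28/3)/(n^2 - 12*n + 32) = (n + 7/3)/(n - 8)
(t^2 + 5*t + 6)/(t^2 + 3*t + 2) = (t + 3)/(t + 1)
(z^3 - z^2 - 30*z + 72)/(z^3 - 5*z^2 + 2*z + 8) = (z^2 + 3*z - 18)/(z^2 - z - 2)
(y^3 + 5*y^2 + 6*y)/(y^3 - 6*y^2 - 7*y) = (y^2 + 5*y + 6)/(y^2 - 6*y - 7)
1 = 1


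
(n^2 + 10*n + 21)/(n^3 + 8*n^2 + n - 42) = 1/(n - 2)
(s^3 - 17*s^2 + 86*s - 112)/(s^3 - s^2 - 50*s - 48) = (s^2 - 9*s + 14)/(s^2 + 7*s + 6)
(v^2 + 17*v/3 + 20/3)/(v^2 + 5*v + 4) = (v + 5/3)/(v + 1)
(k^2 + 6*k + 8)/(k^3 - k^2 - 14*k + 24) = (k + 2)/(k^2 - 5*k + 6)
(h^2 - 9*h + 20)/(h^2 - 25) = (h - 4)/(h + 5)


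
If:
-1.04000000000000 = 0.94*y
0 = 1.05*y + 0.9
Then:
No Solution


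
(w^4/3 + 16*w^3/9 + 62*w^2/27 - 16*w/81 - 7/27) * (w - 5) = w^5/3 + w^4/9 - 178*w^3/27 - 946*w^2/81 + 59*w/81 + 35/27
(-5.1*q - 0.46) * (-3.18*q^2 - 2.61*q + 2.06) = 16.218*q^3 + 14.7738*q^2 - 9.3054*q - 0.9476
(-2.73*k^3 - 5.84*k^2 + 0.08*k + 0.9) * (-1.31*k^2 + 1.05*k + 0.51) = 3.5763*k^5 + 4.7839*k^4 - 7.6291*k^3 - 4.0734*k^2 + 0.9858*k + 0.459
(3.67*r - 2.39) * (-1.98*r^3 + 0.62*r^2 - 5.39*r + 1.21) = -7.2666*r^4 + 7.0076*r^3 - 21.2631*r^2 + 17.3228*r - 2.8919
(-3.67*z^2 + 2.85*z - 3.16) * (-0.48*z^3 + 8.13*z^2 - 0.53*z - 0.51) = 1.7616*z^5 - 31.2051*z^4 + 26.6324*z^3 - 25.3296*z^2 + 0.2213*z + 1.6116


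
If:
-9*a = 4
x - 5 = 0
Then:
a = -4/9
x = 5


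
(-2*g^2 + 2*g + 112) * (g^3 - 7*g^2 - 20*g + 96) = -2*g^5 + 16*g^4 + 138*g^3 - 1016*g^2 - 2048*g + 10752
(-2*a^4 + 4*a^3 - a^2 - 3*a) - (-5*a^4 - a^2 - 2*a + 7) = 3*a^4 + 4*a^3 - a - 7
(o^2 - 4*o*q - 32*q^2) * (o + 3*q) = o^3 - o^2*q - 44*o*q^2 - 96*q^3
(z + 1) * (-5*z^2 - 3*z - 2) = -5*z^3 - 8*z^2 - 5*z - 2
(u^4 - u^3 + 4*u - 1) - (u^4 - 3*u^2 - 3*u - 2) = -u^3 + 3*u^2 + 7*u + 1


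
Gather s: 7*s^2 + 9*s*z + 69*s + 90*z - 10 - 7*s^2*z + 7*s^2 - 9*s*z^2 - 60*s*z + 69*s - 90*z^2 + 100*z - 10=s^2*(14 - 7*z) + s*(-9*z^2 - 51*z + 138) - 90*z^2 + 190*z - 20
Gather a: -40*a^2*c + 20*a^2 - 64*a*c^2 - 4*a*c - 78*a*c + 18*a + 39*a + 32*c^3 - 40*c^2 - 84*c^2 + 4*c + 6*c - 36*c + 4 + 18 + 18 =a^2*(20 - 40*c) + a*(-64*c^2 - 82*c + 57) + 32*c^3 - 124*c^2 - 26*c + 40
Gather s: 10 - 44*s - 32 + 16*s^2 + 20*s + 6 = 16*s^2 - 24*s - 16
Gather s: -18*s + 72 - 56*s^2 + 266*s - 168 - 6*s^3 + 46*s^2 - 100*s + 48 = -6*s^3 - 10*s^2 + 148*s - 48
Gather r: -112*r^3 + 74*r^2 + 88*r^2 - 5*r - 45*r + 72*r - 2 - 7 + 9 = -112*r^3 + 162*r^2 + 22*r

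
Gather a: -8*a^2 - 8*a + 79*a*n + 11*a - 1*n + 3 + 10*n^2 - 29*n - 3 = -8*a^2 + a*(79*n + 3) + 10*n^2 - 30*n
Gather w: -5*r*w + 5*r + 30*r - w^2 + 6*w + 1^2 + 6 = 35*r - w^2 + w*(6 - 5*r) + 7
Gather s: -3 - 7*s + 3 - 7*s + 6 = 6 - 14*s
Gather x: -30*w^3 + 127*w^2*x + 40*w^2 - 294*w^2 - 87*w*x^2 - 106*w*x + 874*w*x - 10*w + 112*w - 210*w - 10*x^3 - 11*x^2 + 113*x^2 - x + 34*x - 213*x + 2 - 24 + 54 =-30*w^3 - 254*w^2 - 108*w - 10*x^3 + x^2*(102 - 87*w) + x*(127*w^2 + 768*w - 180) + 32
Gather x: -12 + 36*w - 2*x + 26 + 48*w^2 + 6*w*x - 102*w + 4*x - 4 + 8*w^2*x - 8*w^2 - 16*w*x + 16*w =40*w^2 - 50*w + x*(8*w^2 - 10*w + 2) + 10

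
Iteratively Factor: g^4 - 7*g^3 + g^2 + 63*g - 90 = (g - 5)*(g^3 - 2*g^2 - 9*g + 18) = (g - 5)*(g + 3)*(g^2 - 5*g + 6) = (g - 5)*(g - 2)*(g + 3)*(g - 3)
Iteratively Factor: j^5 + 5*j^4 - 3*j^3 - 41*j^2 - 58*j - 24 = (j - 3)*(j^4 + 8*j^3 + 21*j^2 + 22*j + 8) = (j - 3)*(j + 1)*(j^3 + 7*j^2 + 14*j + 8) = (j - 3)*(j + 1)*(j + 2)*(j^2 + 5*j + 4) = (j - 3)*(j + 1)*(j + 2)*(j + 4)*(j + 1)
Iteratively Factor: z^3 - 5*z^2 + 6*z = (z)*(z^2 - 5*z + 6) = z*(z - 2)*(z - 3)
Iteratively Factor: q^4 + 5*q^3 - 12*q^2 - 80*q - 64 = (q + 4)*(q^3 + q^2 - 16*q - 16) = (q - 4)*(q + 4)*(q^2 + 5*q + 4) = (q - 4)*(q + 1)*(q + 4)*(q + 4)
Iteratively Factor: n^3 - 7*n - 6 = (n - 3)*(n^2 + 3*n + 2) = (n - 3)*(n + 2)*(n + 1)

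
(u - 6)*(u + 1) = u^2 - 5*u - 6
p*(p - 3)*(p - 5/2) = p^3 - 11*p^2/2 + 15*p/2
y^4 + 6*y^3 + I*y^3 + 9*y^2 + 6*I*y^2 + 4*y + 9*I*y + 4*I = (y + 1)^2*(y + 4)*(y + I)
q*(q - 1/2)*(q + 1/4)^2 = q^4 - 3*q^2/16 - q/32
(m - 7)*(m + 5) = m^2 - 2*m - 35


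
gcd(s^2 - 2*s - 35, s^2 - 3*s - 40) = s + 5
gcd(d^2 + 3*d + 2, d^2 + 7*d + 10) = d + 2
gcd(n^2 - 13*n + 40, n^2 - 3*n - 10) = n - 5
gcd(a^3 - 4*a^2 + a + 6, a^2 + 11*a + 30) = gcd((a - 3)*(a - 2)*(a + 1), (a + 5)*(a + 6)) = 1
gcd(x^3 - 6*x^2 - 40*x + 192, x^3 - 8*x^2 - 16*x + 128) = x^2 - 12*x + 32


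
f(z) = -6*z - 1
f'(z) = -6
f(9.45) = -57.70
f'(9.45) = -6.00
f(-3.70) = 21.20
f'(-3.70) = -6.00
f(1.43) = -9.58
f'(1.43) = -6.00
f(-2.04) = 11.24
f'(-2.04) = -6.00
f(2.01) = -13.06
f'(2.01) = -6.00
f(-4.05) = 23.30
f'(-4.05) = -6.00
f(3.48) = -21.88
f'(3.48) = -6.00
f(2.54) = -16.24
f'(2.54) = -6.00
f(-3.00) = 17.00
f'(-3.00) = -6.00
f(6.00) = -37.00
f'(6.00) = -6.00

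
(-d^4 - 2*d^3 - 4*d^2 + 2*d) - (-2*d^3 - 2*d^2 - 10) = -d^4 - 2*d^2 + 2*d + 10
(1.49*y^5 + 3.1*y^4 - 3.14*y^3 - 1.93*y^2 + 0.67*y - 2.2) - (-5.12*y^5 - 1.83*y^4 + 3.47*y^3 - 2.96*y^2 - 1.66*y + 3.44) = 6.61*y^5 + 4.93*y^4 - 6.61*y^3 + 1.03*y^2 + 2.33*y - 5.64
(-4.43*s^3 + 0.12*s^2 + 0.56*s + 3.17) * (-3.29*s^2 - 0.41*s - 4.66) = 14.5747*s^5 + 1.4215*s^4 + 18.7522*s^3 - 11.2181*s^2 - 3.9093*s - 14.7722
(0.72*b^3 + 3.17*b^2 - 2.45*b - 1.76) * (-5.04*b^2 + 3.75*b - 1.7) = -3.6288*b^5 - 13.2768*b^4 + 23.0115*b^3 - 5.7061*b^2 - 2.435*b + 2.992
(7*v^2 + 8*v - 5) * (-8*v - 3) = -56*v^3 - 85*v^2 + 16*v + 15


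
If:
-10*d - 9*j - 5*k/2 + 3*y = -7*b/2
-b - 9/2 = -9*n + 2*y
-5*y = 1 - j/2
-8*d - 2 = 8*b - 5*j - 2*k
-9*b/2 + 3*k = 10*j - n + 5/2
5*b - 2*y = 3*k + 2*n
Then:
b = -70518/55021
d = 65615/220084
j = -16438/55021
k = -120341/55021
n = 33729/110042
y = -12648/55021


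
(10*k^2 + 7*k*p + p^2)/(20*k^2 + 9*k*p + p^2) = (2*k + p)/(4*k + p)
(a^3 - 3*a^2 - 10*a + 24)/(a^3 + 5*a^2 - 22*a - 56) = (a^2 + a - 6)/(a^2 + 9*a + 14)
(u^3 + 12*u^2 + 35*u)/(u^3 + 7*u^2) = (u + 5)/u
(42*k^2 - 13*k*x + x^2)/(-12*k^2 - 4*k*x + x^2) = (-7*k + x)/(2*k + x)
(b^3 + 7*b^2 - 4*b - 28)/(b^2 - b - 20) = (-b^3 - 7*b^2 + 4*b + 28)/(-b^2 + b + 20)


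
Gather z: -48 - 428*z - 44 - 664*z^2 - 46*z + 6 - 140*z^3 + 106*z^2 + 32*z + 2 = -140*z^3 - 558*z^2 - 442*z - 84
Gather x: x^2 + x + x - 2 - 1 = x^2 + 2*x - 3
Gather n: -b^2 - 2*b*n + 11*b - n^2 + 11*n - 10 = -b^2 + 11*b - n^2 + n*(11 - 2*b) - 10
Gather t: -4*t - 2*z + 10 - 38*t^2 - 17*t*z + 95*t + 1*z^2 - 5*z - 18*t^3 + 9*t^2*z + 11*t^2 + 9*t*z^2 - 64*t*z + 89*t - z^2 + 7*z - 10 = -18*t^3 + t^2*(9*z - 27) + t*(9*z^2 - 81*z + 180)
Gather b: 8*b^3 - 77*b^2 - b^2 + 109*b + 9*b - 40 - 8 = 8*b^3 - 78*b^2 + 118*b - 48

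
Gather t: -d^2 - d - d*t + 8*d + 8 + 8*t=-d^2 + 7*d + t*(8 - d) + 8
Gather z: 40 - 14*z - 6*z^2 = -6*z^2 - 14*z + 40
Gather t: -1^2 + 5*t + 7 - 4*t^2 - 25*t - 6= -4*t^2 - 20*t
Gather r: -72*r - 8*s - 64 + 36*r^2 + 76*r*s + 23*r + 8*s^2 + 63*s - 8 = 36*r^2 + r*(76*s - 49) + 8*s^2 + 55*s - 72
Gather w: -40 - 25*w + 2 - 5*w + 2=-30*w - 36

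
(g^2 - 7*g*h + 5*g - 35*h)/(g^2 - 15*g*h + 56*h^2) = (g + 5)/(g - 8*h)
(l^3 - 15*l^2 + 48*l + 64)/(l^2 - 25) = (l^3 - 15*l^2 + 48*l + 64)/(l^2 - 25)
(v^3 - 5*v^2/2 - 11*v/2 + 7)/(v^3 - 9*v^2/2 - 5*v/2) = (-2*v^3 + 5*v^2 + 11*v - 14)/(v*(-2*v^2 + 9*v + 5))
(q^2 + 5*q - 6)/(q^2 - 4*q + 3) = (q + 6)/(q - 3)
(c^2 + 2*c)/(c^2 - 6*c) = (c + 2)/(c - 6)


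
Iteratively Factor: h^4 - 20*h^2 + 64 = (h + 4)*(h^3 - 4*h^2 - 4*h + 16) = (h - 2)*(h + 4)*(h^2 - 2*h - 8) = (h - 2)*(h + 2)*(h + 4)*(h - 4)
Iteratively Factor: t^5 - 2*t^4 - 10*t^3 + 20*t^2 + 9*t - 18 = (t + 3)*(t^4 - 5*t^3 + 5*t^2 + 5*t - 6) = (t - 1)*(t + 3)*(t^3 - 4*t^2 + t + 6) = (t - 3)*(t - 1)*(t + 3)*(t^2 - t - 2) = (t - 3)*(t - 2)*(t - 1)*(t + 3)*(t + 1)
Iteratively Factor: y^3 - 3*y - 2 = (y + 1)*(y^2 - y - 2) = (y + 1)^2*(y - 2)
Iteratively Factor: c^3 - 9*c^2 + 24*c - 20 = (c - 2)*(c^2 - 7*c + 10) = (c - 5)*(c - 2)*(c - 2)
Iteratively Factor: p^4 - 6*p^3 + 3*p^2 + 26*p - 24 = (p - 4)*(p^3 - 2*p^2 - 5*p + 6) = (p - 4)*(p + 2)*(p^2 - 4*p + 3) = (p - 4)*(p - 1)*(p + 2)*(p - 3)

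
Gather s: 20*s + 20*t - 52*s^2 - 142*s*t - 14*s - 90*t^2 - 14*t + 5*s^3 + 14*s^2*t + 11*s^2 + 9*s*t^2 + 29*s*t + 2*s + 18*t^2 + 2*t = 5*s^3 + s^2*(14*t - 41) + s*(9*t^2 - 113*t + 8) - 72*t^2 + 8*t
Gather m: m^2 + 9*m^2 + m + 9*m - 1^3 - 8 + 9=10*m^2 + 10*m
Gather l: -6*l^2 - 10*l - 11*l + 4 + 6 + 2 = -6*l^2 - 21*l + 12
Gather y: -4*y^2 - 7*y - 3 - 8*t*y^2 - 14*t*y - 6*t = -6*t + y^2*(-8*t - 4) + y*(-14*t - 7) - 3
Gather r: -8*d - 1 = -8*d - 1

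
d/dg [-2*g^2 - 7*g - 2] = -4*g - 7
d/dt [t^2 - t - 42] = 2*t - 1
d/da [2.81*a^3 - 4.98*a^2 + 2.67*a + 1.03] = 8.43*a^2 - 9.96*a + 2.67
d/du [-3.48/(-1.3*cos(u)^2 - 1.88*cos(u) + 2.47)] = (9.048*cos(u) + 6.5424)*sin(u)/(1.3*cos(u)^2 + 1.88*cos(u) - 2.47)^2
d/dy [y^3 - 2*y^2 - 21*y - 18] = 3*y^2 - 4*y - 21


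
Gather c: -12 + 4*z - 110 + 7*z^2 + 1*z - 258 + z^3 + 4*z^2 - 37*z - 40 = z^3 + 11*z^2 - 32*z - 420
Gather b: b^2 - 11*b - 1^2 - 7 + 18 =b^2 - 11*b + 10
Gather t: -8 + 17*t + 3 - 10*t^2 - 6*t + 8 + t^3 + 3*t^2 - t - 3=t^3 - 7*t^2 + 10*t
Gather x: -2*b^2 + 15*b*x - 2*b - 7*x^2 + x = -2*b^2 - 2*b - 7*x^2 + x*(15*b + 1)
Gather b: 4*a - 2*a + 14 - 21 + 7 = 2*a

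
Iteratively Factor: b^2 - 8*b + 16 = (b - 4)*(b - 4)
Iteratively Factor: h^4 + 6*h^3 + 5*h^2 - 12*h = (h - 1)*(h^3 + 7*h^2 + 12*h) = h*(h - 1)*(h^2 + 7*h + 12) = h*(h - 1)*(h + 4)*(h + 3)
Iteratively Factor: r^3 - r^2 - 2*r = (r - 2)*(r^2 + r) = r*(r - 2)*(r + 1)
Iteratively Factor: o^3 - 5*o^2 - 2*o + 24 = (o - 3)*(o^2 - 2*o - 8) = (o - 3)*(o + 2)*(o - 4)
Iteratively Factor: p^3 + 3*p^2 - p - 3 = (p + 1)*(p^2 + 2*p - 3) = (p - 1)*(p + 1)*(p + 3)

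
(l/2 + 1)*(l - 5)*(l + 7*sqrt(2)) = l^3/2 - 3*l^2/2 + 7*sqrt(2)*l^2/2 - 21*sqrt(2)*l/2 - 5*l - 35*sqrt(2)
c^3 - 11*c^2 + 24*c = c*(c - 8)*(c - 3)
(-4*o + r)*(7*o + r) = -28*o^2 + 3*o*r + r^2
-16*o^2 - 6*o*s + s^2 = (-8*o + s)*(2*o + s)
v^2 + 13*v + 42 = (v + 6)*(v + 7)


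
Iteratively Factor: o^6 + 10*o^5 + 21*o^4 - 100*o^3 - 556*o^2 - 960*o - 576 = (o - 4)*(o^5 + 14*o^4 + 77*o^3 + 208*o^2 + 276*o + 144) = (o - 4)*(o + 2)*(o^4 + 12*o^3 + 53*o^2 + 102*o + 72) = (o - 4)*(o + 2)^2*(o^3 + 10*o^2 + 33*o + 36) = (o - 4)*(o + 2)^2*(o + 4)*(o^2 + 6*o + 9) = (o - 4)*(o + 2)^2*(o + 3)*(o + 4)*(o + 3)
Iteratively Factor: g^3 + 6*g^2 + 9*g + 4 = (g + 4)*(g^2 + 2*g + 1) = (g + 1)*(g + 4)*(g + 1)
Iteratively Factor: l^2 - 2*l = (l)*(l - 2)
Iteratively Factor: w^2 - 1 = (w + 1)*(w - 1)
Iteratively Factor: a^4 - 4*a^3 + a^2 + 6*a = (a + 1)*(a^3 - 5*a^2 + 6*a) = a*(a + 1)*(a^2 - 5*a + 6) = a*(a - 3)*(a + 1)*(a - 2)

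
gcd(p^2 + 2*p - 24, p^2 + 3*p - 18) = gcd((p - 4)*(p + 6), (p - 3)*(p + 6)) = p + 6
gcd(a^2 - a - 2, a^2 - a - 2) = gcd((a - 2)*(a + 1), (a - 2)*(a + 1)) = a^2 - a - 2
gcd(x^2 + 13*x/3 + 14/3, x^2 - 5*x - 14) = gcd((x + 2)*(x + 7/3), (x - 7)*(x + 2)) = x + 2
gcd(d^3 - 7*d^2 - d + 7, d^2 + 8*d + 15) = 1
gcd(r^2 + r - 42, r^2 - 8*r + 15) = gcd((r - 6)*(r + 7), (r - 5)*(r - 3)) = 1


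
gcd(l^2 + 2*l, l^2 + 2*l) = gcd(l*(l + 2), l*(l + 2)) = l^2 + 2*l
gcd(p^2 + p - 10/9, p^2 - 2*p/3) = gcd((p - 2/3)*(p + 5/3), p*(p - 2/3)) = p - 2/3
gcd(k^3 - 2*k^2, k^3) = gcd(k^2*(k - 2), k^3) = k^2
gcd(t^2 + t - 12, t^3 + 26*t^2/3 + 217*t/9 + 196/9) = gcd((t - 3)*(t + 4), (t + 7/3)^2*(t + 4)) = t + 4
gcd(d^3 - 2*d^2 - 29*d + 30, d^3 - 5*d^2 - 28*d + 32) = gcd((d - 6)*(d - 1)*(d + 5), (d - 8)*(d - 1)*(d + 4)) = d - 1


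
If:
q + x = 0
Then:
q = -x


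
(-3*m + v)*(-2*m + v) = 6*m^2 - 5*m*v + v^2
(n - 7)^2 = n^2 - 14*n + 49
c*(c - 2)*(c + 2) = c^3 - 4*c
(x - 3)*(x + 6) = x^2 + 3*x - 18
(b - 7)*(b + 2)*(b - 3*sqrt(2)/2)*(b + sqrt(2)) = b^4 - 5*b^3 - sqrt(2)*b^3/2 - 17*b^2 + 5*sqrt(2)*b^2/2 + 7*sqrt(2)*b + 15*b + 42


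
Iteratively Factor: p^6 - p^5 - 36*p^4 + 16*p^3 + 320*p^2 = (p)*(p^5 - p^4 - 36*p^3 + 16*p^2 + 320*p) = p*(p - 4)*(p^4 + 3*p^3 - 24*p^2 - 80*p) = p*(p - 4)*(p + 4)*(p^3 - p^2 - 20*p) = p^2*(p - 4)*(p + 4)*(p^2 - p - 20) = p^2*(p - 5)*(p - 4)*(p + 4)*(p + 4)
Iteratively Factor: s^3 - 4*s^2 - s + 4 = (s + 1)*(s^2 - 5*s + 4) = (s - 4)*(s + 1)*(s - 1)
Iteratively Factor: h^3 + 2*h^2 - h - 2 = (h + 2)*(h^2 - 1) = (h - 1)*(h + 2)*(h + 1)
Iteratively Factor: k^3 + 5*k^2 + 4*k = (k + 4)*(k^2 + k) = (k + 1)*(k + 4)*(k)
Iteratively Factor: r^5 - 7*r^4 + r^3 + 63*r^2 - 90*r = (r)*(r^4 - 7*r^3 + r^2 + 63*r - 90) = r*(r - 2)*(r^3 - 5*r^2 - 9*r + 45) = r*(r - 5)*(r - 2)*(r^2 - 9) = r*(r - 5)*(r - 3)*(r - 2)*(r + 3)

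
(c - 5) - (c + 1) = -6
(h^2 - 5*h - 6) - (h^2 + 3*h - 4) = -8*h - 2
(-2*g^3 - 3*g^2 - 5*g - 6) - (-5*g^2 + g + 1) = -2*g^3 + 2*g^2 - 6*g - 7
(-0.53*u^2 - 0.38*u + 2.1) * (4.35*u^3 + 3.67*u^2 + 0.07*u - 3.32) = -2.3055*u^5 - 3.5981*u^4 + 7.7033*u^3 + 9.44*u^2 + 1.4086*u - 6.972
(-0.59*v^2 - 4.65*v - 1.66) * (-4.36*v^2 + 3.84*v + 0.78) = 2.5724*v^4 + 18.0084*v^3 - 11.0786*v^2 - 10.0014*v - 1.2948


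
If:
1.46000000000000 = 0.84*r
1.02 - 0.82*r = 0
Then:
No Solution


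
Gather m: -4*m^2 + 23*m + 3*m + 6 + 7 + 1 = -4*m^2 + 26*m + 14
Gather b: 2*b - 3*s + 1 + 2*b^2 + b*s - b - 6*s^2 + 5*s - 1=2*b^2 + b*(s + 1) - 6*s^2 + 2*s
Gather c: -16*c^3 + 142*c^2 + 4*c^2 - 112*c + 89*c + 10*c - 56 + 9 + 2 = -16*c^3 + 146*c^2 - 13*c - 45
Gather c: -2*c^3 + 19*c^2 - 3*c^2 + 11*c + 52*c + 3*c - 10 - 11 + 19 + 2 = -2*c^3 + 16*c^2 + 66*c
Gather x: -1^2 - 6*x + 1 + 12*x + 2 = 6*x + 2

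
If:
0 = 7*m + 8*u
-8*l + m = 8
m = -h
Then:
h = 8*u/7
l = -u/7 - 1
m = -8*u/7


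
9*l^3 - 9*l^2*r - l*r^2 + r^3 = (-3*l + r)*(-l + r)*(3*l + r)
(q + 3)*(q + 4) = q^2 + 7*q + 12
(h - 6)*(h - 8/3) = h^2 - 26*h/3 + 16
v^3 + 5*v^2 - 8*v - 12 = (v - 2)*(v + 1)*(v + 6)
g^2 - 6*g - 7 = (g - 7)*(g + 1)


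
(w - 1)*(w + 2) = w^2 + w - 2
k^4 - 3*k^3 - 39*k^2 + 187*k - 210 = (k - 5)*(k - 3)*(k - 2)*(k + 7)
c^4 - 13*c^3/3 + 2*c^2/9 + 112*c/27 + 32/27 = (c - 4)*(c - 4/3)*(c + 1/3)*(c + 2/3)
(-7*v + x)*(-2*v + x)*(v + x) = 14*v^3 + 5*v^2*x - 8*v*x^2 + x^3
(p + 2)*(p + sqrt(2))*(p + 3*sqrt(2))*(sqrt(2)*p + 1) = sqrt(2)*p^4 + 2*sqrt(2)*p^3 + 9*p^3 + 10*sqrt(2)*p^2 + 18*p^2 + 6*p + 20*sqrt(2)*p + 12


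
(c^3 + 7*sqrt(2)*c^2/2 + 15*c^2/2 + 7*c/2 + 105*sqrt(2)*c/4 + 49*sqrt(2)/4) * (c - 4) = c^4 + 7*c^3/2 + 7*sqrt(2)*c^3/2 - 53*c^2/2 + 49*sqrt(2)*c^2/4 - 371*sqrt(2)*c/4 - 14*c - 49*sqrt(2)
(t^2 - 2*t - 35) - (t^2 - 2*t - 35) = 0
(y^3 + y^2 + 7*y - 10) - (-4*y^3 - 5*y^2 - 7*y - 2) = 5*y^3 + 6*y^2 + 14*y - 8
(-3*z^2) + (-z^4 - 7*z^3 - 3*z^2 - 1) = -z^4 - 7*z^3 - 6*z^2 - 1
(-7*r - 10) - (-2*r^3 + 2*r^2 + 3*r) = 2*r^3 - 2*r^2 - 10*r - 10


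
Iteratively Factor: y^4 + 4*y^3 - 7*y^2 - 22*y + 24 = (y + 3)*(y^3 + y^2 - 10*y + 8) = (y + 3)*(y + 4)*(y^2 - 3*y + 2) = (y - 1)*(y + 3)*(y + 4)*(y - 2)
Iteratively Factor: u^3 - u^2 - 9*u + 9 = (u - 3)*(u^2 + 2*u - 3) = (u - 3)*(u + 3)*(u - 1)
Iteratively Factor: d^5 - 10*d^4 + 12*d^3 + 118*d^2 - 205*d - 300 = (d - 4)*(d^4 - 6*d^3 - 12*d^2 + 70*d + 75) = (d - 4)*(d + 3)*(d^3 - 9*d^2 + 15*d + 25) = (d - 5)*(d - 4)*(d + 3)*(d^2 - 4*d - 5) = (d - 5)^2*(d - 4)*(d + 3)*(d + 1)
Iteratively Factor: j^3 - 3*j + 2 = (j + 2)*(j^2 - 2*j + 1) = (j - 1)*(j + 2)*(j - 1)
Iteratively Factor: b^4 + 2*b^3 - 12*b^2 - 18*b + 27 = (b + 3)*(b^3 - b^2 - 9*b + 9) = (b + 3)^2*(b^2 - 4*b + 3) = (b - 3)*(b + 3)^2*(b - 1)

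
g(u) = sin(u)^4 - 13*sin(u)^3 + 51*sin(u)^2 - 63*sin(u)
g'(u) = 4*sin(u)^3*cos(u) - 39*sin(u)^2*cos(u) + 102*sin(u)*cos(u) - 63*cos(u)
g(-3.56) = -18.02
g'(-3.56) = 25.34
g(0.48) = -19.45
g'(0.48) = -21.13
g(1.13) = -24.21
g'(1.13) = 0.13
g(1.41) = -24.05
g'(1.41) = 0.57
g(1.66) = -24.02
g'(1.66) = -0.34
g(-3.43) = -14.09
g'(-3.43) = 35.52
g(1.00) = -24.15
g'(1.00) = -1.30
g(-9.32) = 7.16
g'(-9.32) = 73.69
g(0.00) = 0.00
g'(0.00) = -63.00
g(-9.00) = 35.56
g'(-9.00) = 101.99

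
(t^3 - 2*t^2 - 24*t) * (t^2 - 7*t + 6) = t^5 - 9*t^4 - 4*t^3 + 156*t^2 - 144*t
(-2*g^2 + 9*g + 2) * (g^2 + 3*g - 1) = -2*g^4 + 3*g^3 + 31*g^2 - 3*g - 2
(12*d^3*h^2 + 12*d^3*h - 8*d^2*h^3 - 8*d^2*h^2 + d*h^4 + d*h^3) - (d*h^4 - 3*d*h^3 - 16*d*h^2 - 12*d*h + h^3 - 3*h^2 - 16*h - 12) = 12*d^3*h^2 + 12*d^3*h - 8*d^2*h^3 - 8*d^2*h^2 + 4*d*h^3 + 16*d*h^2 + 12*d*h - h^3 + 3*h^2 + 16*h + 12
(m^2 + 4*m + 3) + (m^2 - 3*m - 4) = 2*m^2 + m - 1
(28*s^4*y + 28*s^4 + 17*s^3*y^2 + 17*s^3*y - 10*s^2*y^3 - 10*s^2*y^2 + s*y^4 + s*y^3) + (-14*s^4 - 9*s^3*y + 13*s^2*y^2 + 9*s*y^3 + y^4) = 28*s^4*y + 14*s^4 + 17*s^3*y^2 + 8*s^3*y - 10*s^2*y^3 + 3*s^2*y^2 + s*y^4 + 10*s*y^3 + y^4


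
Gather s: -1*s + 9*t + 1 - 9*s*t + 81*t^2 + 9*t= s*(-9*t - 1) + 81*t^2 + 18*t + 1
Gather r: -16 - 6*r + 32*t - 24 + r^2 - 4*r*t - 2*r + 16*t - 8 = r^2 + r*(-4*t - 8) + 48*t - 48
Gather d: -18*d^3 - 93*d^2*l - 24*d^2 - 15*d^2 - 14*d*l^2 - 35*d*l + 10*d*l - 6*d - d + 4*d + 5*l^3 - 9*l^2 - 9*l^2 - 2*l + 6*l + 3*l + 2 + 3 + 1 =-18*d^3 + d^2*(-93*l - 39) + d*(-14*l^2 - 25*l - 3) + 5*l^3 - 18*l^2 + 7*l + 6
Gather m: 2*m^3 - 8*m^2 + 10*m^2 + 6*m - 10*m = 2*m^3 + 2*m^2 - 4*m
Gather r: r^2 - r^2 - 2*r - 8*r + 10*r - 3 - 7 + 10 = 0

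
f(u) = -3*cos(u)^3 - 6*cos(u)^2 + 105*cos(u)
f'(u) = 9*sin(u)*cos(u)^2 + 12*sin(u)*cos(u) - 105*sin(u)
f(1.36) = 21.68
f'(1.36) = -99.84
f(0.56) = 82.83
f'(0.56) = -46.94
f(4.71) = -0.25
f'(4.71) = 105.03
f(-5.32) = 57.43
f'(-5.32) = -78.17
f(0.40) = 89.28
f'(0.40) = -33.61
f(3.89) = -78.98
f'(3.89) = 74.14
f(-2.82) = -102.46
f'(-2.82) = 34.23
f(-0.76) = 71.81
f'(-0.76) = 63.09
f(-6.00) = 92.63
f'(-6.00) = -23.80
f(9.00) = -98.38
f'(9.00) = -44.70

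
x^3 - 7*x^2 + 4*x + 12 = (x - 6)*(x - 2)*(x + 1)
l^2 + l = l*(l + 1)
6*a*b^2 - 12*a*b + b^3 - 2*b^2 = b*(6*a + b)*(b - 2)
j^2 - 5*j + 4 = (j - 4)*(j - 1)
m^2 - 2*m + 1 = (m - 1)^2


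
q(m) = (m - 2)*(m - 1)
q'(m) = 2*m - 3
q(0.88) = 0.13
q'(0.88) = -1.24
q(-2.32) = 14.34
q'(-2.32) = -7.64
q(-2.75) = 17.81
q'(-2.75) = -8.50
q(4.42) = 8.28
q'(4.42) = 5.84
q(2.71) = 1.21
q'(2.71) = 2.42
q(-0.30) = 2.99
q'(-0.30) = -3.60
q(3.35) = 3.17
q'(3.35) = 3.70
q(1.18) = -0.15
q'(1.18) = -0.64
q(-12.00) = 182.00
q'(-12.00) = -27.00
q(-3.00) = 20.00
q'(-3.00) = -9.00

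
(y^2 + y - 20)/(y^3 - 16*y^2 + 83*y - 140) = (y + 5)/(y^2 - 12*y + 35)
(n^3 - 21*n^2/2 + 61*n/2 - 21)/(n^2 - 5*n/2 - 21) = (2*n^2 - 9*n + 7)/(2*n + 7)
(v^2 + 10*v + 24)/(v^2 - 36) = (v + 4)/(v - 6)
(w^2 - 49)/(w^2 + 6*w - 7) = (w - 7)/(w - 1)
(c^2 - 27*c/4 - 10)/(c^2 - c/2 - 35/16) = 4*(c - 8)/(4*c - 7)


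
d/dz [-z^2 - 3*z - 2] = -2*z - 3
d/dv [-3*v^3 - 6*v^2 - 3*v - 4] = -9*v^2 - 12*v - 3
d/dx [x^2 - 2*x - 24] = 2*x - 2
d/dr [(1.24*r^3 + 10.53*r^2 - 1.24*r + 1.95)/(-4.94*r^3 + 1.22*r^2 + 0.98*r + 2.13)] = (53.531*r^4 - 9.8208*r^3 + 48.6548*r^2 + 40.0998*r - 4.5522)/(24.4036*r^6 - 12.0536*r^5 - 8.194*r^4 - 18.6532*r^3 + 6.1576*r^2 + 4.1748*r + 4.5369)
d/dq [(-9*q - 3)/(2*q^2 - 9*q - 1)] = 6*(3*q^2 + 2*q - 3)/(4*q^4 - 36*q^3 + 77*q^2 + 18*q + 1)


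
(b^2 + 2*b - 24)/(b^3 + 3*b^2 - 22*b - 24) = 1/(b + 1)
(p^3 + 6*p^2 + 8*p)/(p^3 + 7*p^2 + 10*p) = (p + 4)/(p + 5)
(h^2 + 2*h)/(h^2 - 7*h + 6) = h*(h + 2)/(h^2 - 7*h + 6)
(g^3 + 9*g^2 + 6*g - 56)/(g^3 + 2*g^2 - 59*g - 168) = (g^2 + 2*g - 8)/(g^2 - 5*g - 24)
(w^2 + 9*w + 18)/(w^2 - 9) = (w + 6)/(w - 3)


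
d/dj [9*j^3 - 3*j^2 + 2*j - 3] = 27*j^2 - 6*j + 2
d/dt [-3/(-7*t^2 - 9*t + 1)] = 3*(-14*t - 9)/(7*t^2 + 9*t - 1)^2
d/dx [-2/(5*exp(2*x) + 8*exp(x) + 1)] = (20*exp(x) + 16)*exp(x)/(5*exp(2*x) + 8*exp(x) + 1)^2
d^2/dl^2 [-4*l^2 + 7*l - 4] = -8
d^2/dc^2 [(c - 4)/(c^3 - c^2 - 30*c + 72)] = 6*(c^2 + 3*c + 9)/(c^6 + 9*c^5 - 27*c^4 - 297*c^3 + 486*c^2 + 2916*c - 5832)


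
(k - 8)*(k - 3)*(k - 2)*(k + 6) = k^4 - 7*k^3 - 32*k^2 + 228*k - 288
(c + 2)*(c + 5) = c^2 + 7*c + 10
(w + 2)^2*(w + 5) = w^3 + 9*w^2 + 24*w + 20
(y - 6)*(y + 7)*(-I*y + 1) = -I*y^3 + y^2 - I*y^2 + y + 42*I*y - 42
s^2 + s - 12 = (s - 3)*(s + 4)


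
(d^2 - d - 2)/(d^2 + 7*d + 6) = (d - 2)/(d + 6)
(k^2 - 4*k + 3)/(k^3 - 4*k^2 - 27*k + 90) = (k - 1)/(k^2 - k - 30)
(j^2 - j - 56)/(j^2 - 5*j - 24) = (j + 7)/(j + 3)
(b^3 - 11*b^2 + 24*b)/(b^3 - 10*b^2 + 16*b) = (b - 3)/(b - 2)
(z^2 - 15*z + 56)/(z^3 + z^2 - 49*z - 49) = (z - 8)/(z^2 + 8*z + 7)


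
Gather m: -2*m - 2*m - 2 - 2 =-4*m - 4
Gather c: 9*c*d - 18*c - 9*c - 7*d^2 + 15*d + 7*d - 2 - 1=c*(9*d - 27) - 7*d^2 + 22*d - 3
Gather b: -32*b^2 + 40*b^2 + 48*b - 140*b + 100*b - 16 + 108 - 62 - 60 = 8*b^2 + 8*b - 30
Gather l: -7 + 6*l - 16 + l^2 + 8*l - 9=l^2 + 14*l - 32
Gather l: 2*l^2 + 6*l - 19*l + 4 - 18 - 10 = 2*l^2 - 13*l - 24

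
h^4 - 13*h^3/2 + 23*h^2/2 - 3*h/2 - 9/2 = (h - 3)^2*(h - 1)*(h + 1/2)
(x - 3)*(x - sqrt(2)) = x^2 - 3*x - sqrt(2)*x + 3*sqrt(2)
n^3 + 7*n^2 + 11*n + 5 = (n + 1)^2*(n + 5)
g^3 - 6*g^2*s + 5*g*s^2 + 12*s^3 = (g - 4*s)*(g - 3*s)*(g + s)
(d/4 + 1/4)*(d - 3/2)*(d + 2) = d^3/4 + 3*d^2/8 - 5*d/8 - 3/4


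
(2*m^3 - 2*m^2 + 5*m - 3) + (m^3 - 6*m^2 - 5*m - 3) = 3*m^3 - 8*m^2 - 6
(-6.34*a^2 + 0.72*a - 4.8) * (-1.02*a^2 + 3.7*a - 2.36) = 6.4668*a^4 - 24.1924*a^3 + 22.5224*a^2 - 19.4592*a + 11.328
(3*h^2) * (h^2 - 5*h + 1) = 3*h^4 - 15*h^3 + 3*h^2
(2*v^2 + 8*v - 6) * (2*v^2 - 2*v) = 4*v^4 + 12*v^3 - 28*v^2 + 12*v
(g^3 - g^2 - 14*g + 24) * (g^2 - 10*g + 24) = g^5 - 11*g^4 + 20*g^3 + 140*g^2 - 576*g + 576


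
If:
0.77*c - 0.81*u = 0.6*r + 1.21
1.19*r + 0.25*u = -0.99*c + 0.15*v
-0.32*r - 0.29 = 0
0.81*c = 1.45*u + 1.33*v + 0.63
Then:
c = 1.04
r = -0.91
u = 0.17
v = -0.02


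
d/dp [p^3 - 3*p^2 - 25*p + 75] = 3*p^2 - 6*p - 25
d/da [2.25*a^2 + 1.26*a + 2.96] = 4.5*a + 1.26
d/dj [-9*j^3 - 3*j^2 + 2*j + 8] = -27*j^2 - 6*j + 2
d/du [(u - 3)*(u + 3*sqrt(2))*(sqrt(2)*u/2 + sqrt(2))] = 3*sqrt(2)*u^2/2 - sqrt(2)*u + 6*u - 3*sqrt(2) - 3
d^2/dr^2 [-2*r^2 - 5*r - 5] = -4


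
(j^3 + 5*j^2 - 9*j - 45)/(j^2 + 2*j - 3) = (j^2 + 2*j - 15)/(j - 1)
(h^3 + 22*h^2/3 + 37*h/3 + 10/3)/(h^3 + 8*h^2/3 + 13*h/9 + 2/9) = 3*(h + 5)/(3*h + 1)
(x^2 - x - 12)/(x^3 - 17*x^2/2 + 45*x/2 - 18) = 2*(x + 3)/(2*x^2 - 9*x + 9)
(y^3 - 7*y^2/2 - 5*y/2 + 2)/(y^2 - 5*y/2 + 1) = (y^2 - 3*y - 4)/(y - 2)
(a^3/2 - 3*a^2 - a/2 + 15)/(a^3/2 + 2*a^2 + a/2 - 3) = (a^2 - 8*a + 15)/(a^2 + 2*a - 3)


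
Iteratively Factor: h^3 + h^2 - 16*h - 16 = (h + 1)*(h^2 - 16) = (h - 4)*(h + 1)*(h + 4)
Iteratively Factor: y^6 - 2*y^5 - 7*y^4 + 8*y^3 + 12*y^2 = (y)*(y^5 - 2*y^4 - 7*y^3 + 8*y^2 + 12*y) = y*(y - 2)*(y^4 - 7*y^2 - 6*y) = y*(y - 2)*(y + 2)*(y^3 - 2*y^2 - 3*y) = y*(y - 3)*(y - 2)*(y + 2)*(y^2 + y) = y*(y - 3)*(y - 2)*(y + 1)*(y + 2)*(y)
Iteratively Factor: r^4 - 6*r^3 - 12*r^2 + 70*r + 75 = (r - 5)*(r^3 - r^2 - 17*r - 15) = (r - 5)*(r + 1)*(r^2 - 2*r - 15) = (r - 5)*(r + 1)*(r + 3)*(r - 5)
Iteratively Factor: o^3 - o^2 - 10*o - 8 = (o - 4)*(o^2 + 3*o + 2) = (o - 4)*(o + 1)*(o + 2)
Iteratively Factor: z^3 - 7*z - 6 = (z - 3)*(z^2 + 3*z + 2) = (z - 3)*(z + 2)*(z + 1)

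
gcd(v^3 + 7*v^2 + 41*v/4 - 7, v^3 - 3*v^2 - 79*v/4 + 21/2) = v^2 + 3*v - 7/4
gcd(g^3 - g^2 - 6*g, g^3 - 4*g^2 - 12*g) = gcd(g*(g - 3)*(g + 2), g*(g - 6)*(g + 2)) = g^2 + 2*g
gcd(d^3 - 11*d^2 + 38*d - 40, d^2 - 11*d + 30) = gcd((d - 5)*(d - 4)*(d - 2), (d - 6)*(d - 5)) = d - 5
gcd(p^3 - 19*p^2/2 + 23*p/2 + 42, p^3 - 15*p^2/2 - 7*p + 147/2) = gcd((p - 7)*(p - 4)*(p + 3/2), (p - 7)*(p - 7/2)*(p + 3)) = p - 7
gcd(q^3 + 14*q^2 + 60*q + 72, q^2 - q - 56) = 1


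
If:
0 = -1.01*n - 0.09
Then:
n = -0.09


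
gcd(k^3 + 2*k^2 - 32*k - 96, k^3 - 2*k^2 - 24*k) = k^2 - 2*k - 24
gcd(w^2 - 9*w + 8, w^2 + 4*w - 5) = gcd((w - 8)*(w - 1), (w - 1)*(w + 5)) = w - 1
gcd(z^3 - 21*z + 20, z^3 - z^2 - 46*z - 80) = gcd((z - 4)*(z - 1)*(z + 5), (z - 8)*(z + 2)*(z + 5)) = z + 5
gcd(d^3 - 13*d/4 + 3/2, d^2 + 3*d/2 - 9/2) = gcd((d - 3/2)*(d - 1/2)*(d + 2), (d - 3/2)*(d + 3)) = d - 3/2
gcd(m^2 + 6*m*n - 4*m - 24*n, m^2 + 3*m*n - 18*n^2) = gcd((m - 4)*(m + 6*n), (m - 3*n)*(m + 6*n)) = m + 6*n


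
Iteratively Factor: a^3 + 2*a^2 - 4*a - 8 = (a - 2)*(a^2 + 4*a + 4) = (a - 2)*(a + 2)*(a + 2)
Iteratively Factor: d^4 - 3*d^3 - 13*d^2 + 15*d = (d - 1)*(d^3 - 2*d^2 - 15*d) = (d - 5)*(d - 1)*(d^2 + 3*d) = d*(d - 5)*(d - 1)*(d + 3)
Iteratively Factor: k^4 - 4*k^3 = (k)*(k^3 - 4*k^2) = k^2*(k^2 - 4*k) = k^2*(k - 4)*(k)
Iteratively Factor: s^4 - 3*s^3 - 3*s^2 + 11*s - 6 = (s - 3)*(s^3 - 3*s + 2) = (s - 3)*(s - 1)*(s^2 + s - 2) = (s - 3)*(s - 1)*(s + 2)*(s - 1)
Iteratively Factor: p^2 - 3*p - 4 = (p + 1)*(p - 4)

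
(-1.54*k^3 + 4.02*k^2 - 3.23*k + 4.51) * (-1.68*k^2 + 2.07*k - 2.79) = 2.5872*k^5 - 9.9414*k^4 + 18.0444*k^3 - 25.4787*k^2 + 18.3474*k - 12.5829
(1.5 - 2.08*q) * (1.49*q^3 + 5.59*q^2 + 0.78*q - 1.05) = -3.0992*q^4 - 9.3922*q^3 + 6.7626*q^2 + 3.354*q - 1.575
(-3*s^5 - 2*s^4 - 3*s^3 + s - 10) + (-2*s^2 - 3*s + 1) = -3*s^5 - 2*s^4 - 3*s^3 - 2*s^2 - 2*s - 9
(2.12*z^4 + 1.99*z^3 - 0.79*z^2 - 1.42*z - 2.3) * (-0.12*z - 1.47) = -0.2544*z^5 - 3.3552*z^4 - 2.8305*z^3 + 1.3317*z^2 + 2.3634*z + 3.381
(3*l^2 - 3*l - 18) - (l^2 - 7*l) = 2*l^2 + 4*l - 18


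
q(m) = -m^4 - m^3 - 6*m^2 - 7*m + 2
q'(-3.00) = 110.00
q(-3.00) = -85.00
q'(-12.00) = 6617.00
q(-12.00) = -19786.00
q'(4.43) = -466.79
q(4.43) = -618.83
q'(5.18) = -705.62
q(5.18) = -1054.22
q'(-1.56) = 19.60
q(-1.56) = -3.81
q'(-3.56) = 178.17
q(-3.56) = -164.62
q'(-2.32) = 54.64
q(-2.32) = -30.54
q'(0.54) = -14.98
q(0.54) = -3.77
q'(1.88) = -66.74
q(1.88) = -51.50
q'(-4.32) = 311.34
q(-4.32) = -347.40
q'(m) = -4*m^3 - 3*m^2 - 12*m - 7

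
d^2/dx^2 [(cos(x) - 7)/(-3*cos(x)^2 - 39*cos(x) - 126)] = (9*(1 - cos(2*x))^2*cos(x) - 41*(1 - cos(2*x))^2 + 23953*cos(x) - 1186*cos(2*x) - 519*cos(3*x) - 2*cos(5*x) + 10458)/(12*(cos(x) + 6)^3*(cos(x) + 7)^3)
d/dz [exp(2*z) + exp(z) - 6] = (2*exp(z) + 1)*exp(z)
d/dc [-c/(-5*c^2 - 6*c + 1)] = (-5*c^2 - 1)/(25*c^4 + 60*c^3 + 26*c^2 - 12*c + 1)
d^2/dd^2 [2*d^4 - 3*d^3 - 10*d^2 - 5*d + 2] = 24*d^2 - 18*d - 20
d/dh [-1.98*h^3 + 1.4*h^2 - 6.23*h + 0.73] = -5.94*h^2 + 2.8*h - 6.23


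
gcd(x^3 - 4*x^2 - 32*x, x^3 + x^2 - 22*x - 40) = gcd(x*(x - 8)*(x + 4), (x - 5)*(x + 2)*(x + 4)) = x + 4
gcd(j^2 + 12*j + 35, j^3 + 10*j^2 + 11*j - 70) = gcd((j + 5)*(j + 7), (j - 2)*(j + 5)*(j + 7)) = j^2 + 12*j + 35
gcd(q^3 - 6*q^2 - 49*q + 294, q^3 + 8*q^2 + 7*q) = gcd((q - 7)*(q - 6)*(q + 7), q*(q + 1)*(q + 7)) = q + 7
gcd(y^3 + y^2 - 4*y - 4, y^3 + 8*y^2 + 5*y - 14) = y + 2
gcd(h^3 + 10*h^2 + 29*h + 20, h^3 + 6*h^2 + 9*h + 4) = h^2 + 5*h + 4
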